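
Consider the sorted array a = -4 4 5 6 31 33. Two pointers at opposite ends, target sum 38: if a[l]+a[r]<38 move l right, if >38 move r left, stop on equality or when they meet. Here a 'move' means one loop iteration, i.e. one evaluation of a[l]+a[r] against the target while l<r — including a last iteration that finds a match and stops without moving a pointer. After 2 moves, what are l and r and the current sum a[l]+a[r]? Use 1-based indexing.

l=3, r=6, sum=38

l=1 r=6: -4+33=29 <38, l++
l=2 r=6: 4+33=37 <38, l++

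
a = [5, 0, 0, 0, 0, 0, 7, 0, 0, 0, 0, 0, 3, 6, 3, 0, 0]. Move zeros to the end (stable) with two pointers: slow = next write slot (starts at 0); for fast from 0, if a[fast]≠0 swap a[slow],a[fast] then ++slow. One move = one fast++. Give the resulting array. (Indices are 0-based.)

[5, 7, 3, 6, 3, 0, 0, 0, 0, 0, 0, 0, 0, 0, 0, 0, 0]

slow=0 fast=0: a[fast]=5≠0 swap→a[0]=5, slow++,fast++
slow=1 fast=1: a[fast]=0, fast++
slow=1 fast=2: a[fast]=0, fast++
slow=1 fast=3: a[fast]=0, fast++
slow=1 fast=4: a[fast]=0, fast++
slow=1 fast=5: a[fast]=0, fast++
slow=1 fast=6: a[fast]=7≠0 swap→a[1]=7, slow++,fast++
slow=2 fast=7: a[fast]=0, fast++
slow=2 fast=8: a[fast]=0, fast++
slow=2 fast=9: a[fast]=0, fast++
slow=2 fast=10: a[fast]=0, fast++
slow=2 fast=11: a[fast]=0, fast++
slow=2 fast=12: a[fast]=3≠0 swap→a[2]=3, slow++,fast++
slow=3 fast=13: a[fast]=6≠0 swap→a[3]=6, slow++,fast++
slow=4 fast=14: a[fast]=3≠0 swap→a[4]=3, slow++,fast++
slow=5 fast=15: a[fast]=0, fast++
slow=5 fast=16: a[fast]=0, fast++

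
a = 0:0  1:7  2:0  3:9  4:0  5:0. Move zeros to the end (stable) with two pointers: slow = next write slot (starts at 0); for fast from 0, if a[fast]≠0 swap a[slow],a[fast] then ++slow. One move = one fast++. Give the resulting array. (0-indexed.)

[7, 9, 0, 0, 0, 0]

(s=0,f=0) a[fast]=0 → fast++
(s=0,f=1) a[fast]=7≠0 swap→a[0]=7 → slow++,fast++
(s=1,f=2) a[fast]=0 → fast++
(s=1,f=3) a[fast]=9≠0 swap→a[1]=9 → slow++,fast++
(s=2,f=4) a[fast]=0 → fast++
(s=2,f=5) a[fast]=0 → fast++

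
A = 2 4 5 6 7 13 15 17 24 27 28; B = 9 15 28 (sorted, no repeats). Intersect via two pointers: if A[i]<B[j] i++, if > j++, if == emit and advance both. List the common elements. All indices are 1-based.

intersection = [15, 28]

[i=1,j=1] 2<9 → i++
[i=2,j=1] 4<9 → i++
[i=3,j=1] 5<9 → i++
[i=4,j=1] 6<9 → i++
[i=5,j=1] 7<9 → i++
[i=6,j=1] 13>9 → j++
[i=6,j=2] 13<15 → i++
[i=7,j=2] 15==15 emit → i++,j++
[i=8,j=3] 17<28 → i++
[i=9,j=3] 24<28 → i++
[i=10,j=3] 27<28 → i++
[i=11,j=3] 28==28 emit → i++,j++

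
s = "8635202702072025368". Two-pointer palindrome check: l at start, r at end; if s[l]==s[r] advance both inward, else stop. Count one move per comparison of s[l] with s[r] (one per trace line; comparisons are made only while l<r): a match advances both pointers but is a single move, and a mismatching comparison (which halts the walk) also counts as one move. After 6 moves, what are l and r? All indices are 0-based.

l=0 r=18: '8'=='8', l++,r--
l=1 r=17: '6'=='6', l++,r--
l=2 r=16: '3'=='3', l++,r--
l=3 r=15: '5'=='5', l++,r--
l=4 r=14: '2'=='2', l++,r--
l=5 r=13: '0'=='0', l++,r--

l=6, r=12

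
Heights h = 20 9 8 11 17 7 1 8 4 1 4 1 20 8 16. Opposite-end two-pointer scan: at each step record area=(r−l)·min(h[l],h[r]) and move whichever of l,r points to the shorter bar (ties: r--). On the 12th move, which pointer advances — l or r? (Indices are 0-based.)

r

l=0 r=14: min(20,16)*14=224 best=224 *, r--
l=0 r=13: min(20,8)*13=104 best=224, r--
l=0 r=12: min(20,20)*12=240 best=240 *, r--
l=0 r=11: min(20,1)*11=11 best=240, r--
l=0 r=10: min(20,4)*10=40 best=240, r--
l=0 r=9: min(20,1)*9=9 best=240, r--
l=0 r=8: min(20,4)*8=32 best=240, r--
l=0 r=7: min(20,8)*7=56 best=240, r--
l=0 r=6: min(20,1)*6=6 best=240, r--
l=0 r=5: min(20,7)*5=35 best=240, r--
l=0 r=4: min(20,17)*4=68 best=240, r--
l=0 r=3: min(20,11)*3=33 best=240, r--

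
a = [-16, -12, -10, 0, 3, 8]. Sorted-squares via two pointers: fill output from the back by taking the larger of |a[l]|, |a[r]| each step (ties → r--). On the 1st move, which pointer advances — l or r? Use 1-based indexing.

l

[1,6] |-16|>|8| out[6]=256 → l++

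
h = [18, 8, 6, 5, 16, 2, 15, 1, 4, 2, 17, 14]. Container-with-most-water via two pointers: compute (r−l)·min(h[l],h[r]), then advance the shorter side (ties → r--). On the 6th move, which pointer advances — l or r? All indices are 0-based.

l=0 r=11: min(18,14)*11=154 best=154 *, r--
l=0 r=10: min(18,17)*10=170 best=170 *, r--
l=0 r=9: min(18,2)*9=18 best=170, r--
l=0 r=8: min(18,4)*8=32 best=170, r--
l=0 r=7: min(18,1)*7=7 best=170, r--
l=0 r=6: min(18,15)*6=90 best=170, r--

r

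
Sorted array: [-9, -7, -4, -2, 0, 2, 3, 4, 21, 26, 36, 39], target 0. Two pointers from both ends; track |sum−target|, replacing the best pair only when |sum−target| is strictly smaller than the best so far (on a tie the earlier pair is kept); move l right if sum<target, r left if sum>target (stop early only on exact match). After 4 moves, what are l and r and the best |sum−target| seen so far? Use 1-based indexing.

[1,12] -9+39=30 d=30 * → r--
[1,11] -9+36=27 d=27 * → r--
[1,10] -9+26=17 d=17 * → r--
[1,9] -9+21=12 d=12 * → r--

l=1, r=8, best |Δ|=12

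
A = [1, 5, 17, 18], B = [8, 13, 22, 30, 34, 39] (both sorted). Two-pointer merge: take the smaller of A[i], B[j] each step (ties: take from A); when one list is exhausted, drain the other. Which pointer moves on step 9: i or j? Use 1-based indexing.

[i=1,j=1] A[i]=1<=B[j]=8 take 1 → i++
[i=2,j=1] A[i]=5<=B[j]=8 take 5 → i++
[i=3,j=1] A[i]=17>B[j]=8 take 8 → j++
[i=3,j=2] A[i]=17>B[j]=13 take 13 → j++
[i=3,j=3] A[i]=17<=B[j]=22 take 17 → i++
[i=4,j=3] A[i]=18<=B[j]=22 take 18 → i++
[i=5,j=3] A done, take B[j]=22 → j++
[i=5,j=4] A done, take B[j]=30 → j++
[i=5,j=5] A done, take B[j]=34 → j++

j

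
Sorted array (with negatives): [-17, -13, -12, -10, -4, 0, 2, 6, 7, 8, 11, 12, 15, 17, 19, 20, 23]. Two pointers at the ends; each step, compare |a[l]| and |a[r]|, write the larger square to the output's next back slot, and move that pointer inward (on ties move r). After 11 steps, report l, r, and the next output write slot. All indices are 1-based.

l=1 r=17: |-17|<=|23| out[17]=529, r--
l=1 r=16: |-17|<=|20| out[16]=400, r--
l=1 r=15: |-17|<=|19| out[15]=361, r--
l=1 r=14: |-17|<=|17| out[14]=289, r--
l=1 r=13: |-17|>|15| out[13]=289, l++
l=2 r=13: |-13|<=|15| out[12]=225, r--
l=2 r=12: |-13|>|12| out[11]=169, l++
l=3 r=12: |-12|<=|12| out[10]=144, r--
l=3 r=11: |-12|>|11| out[9]=144, l++
l=4 r=11: |-10|<=|11| out[8]=121, r--
l=4 r=10: |-10|>|8| out[7]=100, l++

l=5, r=10, next write slot=6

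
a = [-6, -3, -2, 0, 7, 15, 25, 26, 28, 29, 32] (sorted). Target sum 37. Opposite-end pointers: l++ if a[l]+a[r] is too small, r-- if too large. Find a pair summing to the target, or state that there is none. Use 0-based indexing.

no pair

l=0 r=10: -6+32=26 <37, l++
l=1 r=10: -3+32=29 <37, l++
l=2 r=10: -2+32=30 <37, l++
l=3 r=10: 0+32=32 <37, l++
l=4 r=10: 7+32=39 >37, r--
l=4 r=9: 7+29=36 <37, l++
l=5 r=9: 15+29=44 >37, r--
l=5 r=8: 15+28=43 >37, r--
l=5 r=7: 15+26=41 >37, r--
l=5 r=6: 15+25=40 >37, r--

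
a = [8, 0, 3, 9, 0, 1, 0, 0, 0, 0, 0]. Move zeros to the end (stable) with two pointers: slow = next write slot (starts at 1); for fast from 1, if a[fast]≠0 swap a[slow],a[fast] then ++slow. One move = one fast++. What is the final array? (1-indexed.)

[8, 3, 9, 1, 0, 0, 0, 0, 0, 0, 0]

(s=1,f=1) a[fast]=8≠0 swap→a[1]=8 → slow++,fast++
(s=2,f=2) a[fast]=0 → fast++
(s=2,f=3) a[fast]=3≠0 swap→a[2]=3 → slow++,fast++
(s=3,f=4) a[fast]=9≠0 swap→a[3]=9 → slow++,fast++
(s=4,f=5) a[fast]=0 → fast++
(s=4,f=6) a[fast]=1≠0 swap→a[4]=1 → slow++,fast++
(s=5,f=7) a[fast]=0 → fast++
(s=5,f=8) a[fast]=0 → fast++
(s=5,f=9) a[fast]=0 → fast++
(s=5,f=10) a[fast]=0 → fast++
(s=5,f=11) a[fast]=0 → fast++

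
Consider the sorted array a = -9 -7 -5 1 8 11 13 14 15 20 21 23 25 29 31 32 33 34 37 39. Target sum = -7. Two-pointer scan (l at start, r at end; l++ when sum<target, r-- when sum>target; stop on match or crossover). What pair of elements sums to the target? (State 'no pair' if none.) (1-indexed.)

l=1 r=20: -9+39=30 >-7, r--
l=1 r=19: -9+37=28 >-7, r--
l=1 r=18: -9+34=25 >-7, r--
l=1 r=17: -9+33=24 >-7, r--
l=1 r=16: -9+32=23 >-7, r--
l=1 r=15: -9+31=22 >-7, r--
l=1 r=14: -9+29=20 >-7, r--
l=1 r=13: -9+25=16 >-7, r--
l=1 r=12: -9+23=14 >-7, r--
l=1 r=11: -9+21=12 >-7, r--
l=1 r=10: -9+20=11 >-7, r--
l=1 r=9: -9+15=6 >-7, r--
l=1 r=8: -9+14=5 >-7, r--
l=1 r=7: -9+13=4 >-7, r--
l=1 r=6: -9+11=2 >-7, r--
l=1 r=5: -9+8=-1 >-7, r--
l=1 r=4: -9+1=-8 <-7, l++
l=2 r=4: -7+1=-6 >-7, r--
l=2 r=3: -7+-5=-12 <-7, l++

no pair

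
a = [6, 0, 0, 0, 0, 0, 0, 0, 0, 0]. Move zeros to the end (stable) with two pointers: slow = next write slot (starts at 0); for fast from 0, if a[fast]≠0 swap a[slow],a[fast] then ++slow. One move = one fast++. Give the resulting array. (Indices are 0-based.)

(s=0,f=0) a[fast]=6≠0 swap→a[0]=6 → slow++,fast++
(s=1,f=1) a[fast]=0 → fast++
(s=1,f=2) a[fast]=0 → fast++
(s=1,f=3) a[fast]=0 → fast++
(s=1,f=4) a[fast]=0 → fast++
(s=1,f=5) a[fast]=0 → fast++
(s=1,f=6) a[fast]=0 → fast++
(s=1,f=7) a[fast]=0 → fast++
(s=1,f=8) a[fast]=0 → fast++
(s=1,f=9) a[fast]=0 → fast++

[6, 0, 0, 0, 0, 0, 0, 0, 0, 0]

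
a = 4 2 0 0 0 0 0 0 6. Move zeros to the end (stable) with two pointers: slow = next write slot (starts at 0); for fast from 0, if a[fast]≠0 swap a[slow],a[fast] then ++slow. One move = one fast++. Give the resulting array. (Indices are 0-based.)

[4, 2, 6, 0, 0, 0, 0, 0, 0]

(s=0,f=0) a[fast]=4≠0 swap→a[0]=4 → slow++,fast++
(s=1,f=1) a[fast]=2≠0 swap→a[1]=2 → slow++,fast++
(s=2,f=2) a[fast]=0 → fast++
(s=2,f=3) a[fast]=0 → fast++
(s=2,f=4) a[fast]=0 → fast++
(s=2,f=5) a[fast]=0 → fast++
(s=2,f=6) a[fast]=0 → fast++
(s=2,f=7) a[fast]=0 → fast++
(s=2,f=8) a[fast]=6≠0 swap→a[2]=6 → slow++,fast++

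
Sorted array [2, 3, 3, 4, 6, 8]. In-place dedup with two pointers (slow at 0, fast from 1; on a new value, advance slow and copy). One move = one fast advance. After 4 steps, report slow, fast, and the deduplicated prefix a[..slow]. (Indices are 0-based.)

(s=0,f=1) a[fast]=3≠a[slow]=2 write a[1]=3 → slow++,fast++
(s=1,f=2) a[fast]=3=a[slow] dup → fast++
(s=1,f=3) a[fast]=4≠a[slow]=3 write a[2]=4 → slow++,fast++
(s=2,f=4) a[fast]=6≠a[slow]=4 write a[3]=6 → slow++,fast++

slow=3, fast=5, prefix=[2, 3, 4, 6]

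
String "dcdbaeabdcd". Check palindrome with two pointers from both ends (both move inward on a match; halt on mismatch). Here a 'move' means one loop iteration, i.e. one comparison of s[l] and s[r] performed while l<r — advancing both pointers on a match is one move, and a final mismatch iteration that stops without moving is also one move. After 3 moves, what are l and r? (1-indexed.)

[1,11] 'd'=='d' → l++,r--
[2,10] 'c'=='c' → l++,r--
[3,9] 'd'=='d' → l++,r--

l=4, r=8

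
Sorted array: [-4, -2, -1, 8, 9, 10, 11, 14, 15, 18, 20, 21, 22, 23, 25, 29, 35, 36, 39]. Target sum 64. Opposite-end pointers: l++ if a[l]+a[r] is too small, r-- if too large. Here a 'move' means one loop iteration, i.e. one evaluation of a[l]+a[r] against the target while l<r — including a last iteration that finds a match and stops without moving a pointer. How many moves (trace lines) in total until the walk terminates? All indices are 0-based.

l=0 r=18: -4+39=35 <64, l++
l=1 r=18: -2+39=37 <64, l++
l=2 r=18: -1+39=38 <64, l++
l=3 r=18: 8+39=47 <64, l++
l=4 r=18: 9+39=48 <64, l++
l=5 r=18: 10+39=49 <64, l++
l=6 r=18: 11+39=50 <64, l++
l=7 r=18: 14+39=53 <64, l++
l=8 r=18: 15+39=54 <64, l++
l=9 r=18: 18+39=57 <64, l++
l=10 r=18: 20+39=59 <64, l++
l=11 r=18: 21+39=60 <64, l++
l=12 r=18: 22+39=61 <64, l++
l=13 r=18: 23+39=62 <64, l++
l=14 r=18: 25+39=64, found

15 moves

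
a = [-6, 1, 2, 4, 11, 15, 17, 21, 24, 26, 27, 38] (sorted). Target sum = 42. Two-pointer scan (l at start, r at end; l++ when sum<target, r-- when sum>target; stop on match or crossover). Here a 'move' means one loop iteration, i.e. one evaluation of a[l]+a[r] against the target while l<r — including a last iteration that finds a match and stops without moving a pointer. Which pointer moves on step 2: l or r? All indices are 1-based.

[1,12] -6+38=32 <42 → l++
[2,12] 1+38=39 <42 → l++

l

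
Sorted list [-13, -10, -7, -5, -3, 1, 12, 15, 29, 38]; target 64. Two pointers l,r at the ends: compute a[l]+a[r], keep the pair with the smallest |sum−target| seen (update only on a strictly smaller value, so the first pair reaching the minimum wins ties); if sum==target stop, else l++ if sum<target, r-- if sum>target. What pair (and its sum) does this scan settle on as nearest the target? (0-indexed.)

[0,9] -13+38=25 d=39 * → l++
[1,9] -10+38=28 d=36 * → l++
[2,9] -7+38=31 d=33 * → l++
[3,9] -5+38=33 d=31 * → l++
[4,9] -3+38=35 d=29 * → l++
[5,9] 1+38=39 d=25 * → l++
[6,9] 12+38=50 d=14 * → l++
[7,9] 15+38=53 d=11 * → l++
[8,9] 29+38=67 d=3 * → r--

pair (29, 38) with sum 67 (|Δ|=3)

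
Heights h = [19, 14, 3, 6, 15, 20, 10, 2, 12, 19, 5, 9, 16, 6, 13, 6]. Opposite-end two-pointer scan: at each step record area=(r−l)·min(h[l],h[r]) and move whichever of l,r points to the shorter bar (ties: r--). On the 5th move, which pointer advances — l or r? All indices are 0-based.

l=0 r=15: min(19,6)*15=90 best=90 *, r--
l=0 r=14: min(19,13)*14=182 best=182 *, r--
l=0 r=13: min(19,6)*13=78 best=182, r--
l=0 r=12: min(19,16)*12=192 best=192 *, r--
l=0 r=11: min(19,9)*11=99 best=192, r--

r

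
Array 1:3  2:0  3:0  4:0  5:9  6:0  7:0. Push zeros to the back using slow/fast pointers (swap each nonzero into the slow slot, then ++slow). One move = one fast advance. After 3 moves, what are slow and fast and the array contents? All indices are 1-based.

(s=1,f=1) a[fast]=3≠0 swap→a[1]=3 → slow++,fast++
(s=2,f=2) a[fast]=0 → fast++
(s=2,f=3) a[fast]=0 → fast++

slow=2, fast=4, a=[3, 0, 0, 0, 9, 0, 0]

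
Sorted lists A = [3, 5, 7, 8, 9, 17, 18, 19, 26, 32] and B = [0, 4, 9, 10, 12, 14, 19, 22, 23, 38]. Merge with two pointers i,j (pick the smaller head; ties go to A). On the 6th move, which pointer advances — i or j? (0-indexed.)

i=0 j=0: A[i]=3>B[j]=0 take 0, j++
i=0 j=1: A[i]=3<=B[j]=4 take 3, i++
i=1 j=1: A[i]=5>B[j]=4 take 4, j++
i=1 j=2: A[i]=5<=B[j]=9 take 5, i++
i=2 j=2: A[i]=7<=B[j]=9 take 7, i++
i=3 j=2: A[i]=8<=B[j]=9 take 8, i++

i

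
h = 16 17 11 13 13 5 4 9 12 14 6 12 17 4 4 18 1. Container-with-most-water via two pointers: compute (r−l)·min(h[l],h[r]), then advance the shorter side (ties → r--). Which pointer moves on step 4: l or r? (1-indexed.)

[1,17] min(16,1)*16=16 best=16 * → r--
[1,16] min(16,18)*15=240 best=240 * → l++
[2,16] min(17,18)*14=238 best=240 → l++
[3,16] min(11,18)*13=143 best=240 → l++

l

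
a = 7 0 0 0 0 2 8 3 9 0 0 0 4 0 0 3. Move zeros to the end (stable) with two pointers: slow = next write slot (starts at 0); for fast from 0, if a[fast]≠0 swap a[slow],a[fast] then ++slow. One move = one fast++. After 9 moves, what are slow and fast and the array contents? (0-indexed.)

slow=0 fast=0: a[fast]=7≠0 swap→a[0]=7, slow++,fast++
slow=1 fast=1: a[fast]=0, fast++
slow=1 fast=2: a[fast]=0, fast++
slow=1 fast=3: a[fast]=0, fast++
slow=1 fast=4: a[fast]=0, fast++
slow=1 fast=5: a[fast]=2≠0 swap→a[1]=2, slow++,fast++
slow=2 fast=6: a[fast]=8≠0 swap→a[2]=8, slow++,fast++
slow=3 fast=7: a[fast]=3≠0 swap→a[3]=3, slow++,fast++
slow=4 fast=8: a[fast]=9≠0 swap→a[4]=9, slow++,fast++

slow=5, fast=9, a=[7, 2, 8, 3, 9, 0, 0, 0, 0, 0, 0, 0, 4, 0, 0, 3]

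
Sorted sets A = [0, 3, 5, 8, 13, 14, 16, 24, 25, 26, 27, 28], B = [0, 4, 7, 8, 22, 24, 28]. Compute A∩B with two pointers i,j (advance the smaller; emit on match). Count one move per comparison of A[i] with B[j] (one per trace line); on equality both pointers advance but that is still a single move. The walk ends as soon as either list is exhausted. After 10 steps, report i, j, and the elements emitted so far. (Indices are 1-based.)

[i=1,j=1] 0==0 emit → i++,j++
[i=2,j=2] 3<4 → i++
[i=3,j=2] 5>4 → j++
[i=3,j=3] 5<7 → i++
[i=4,j=3] 8>7 → j++
[i=4,j=4] 8==8 emit → i++,j++
[i=5,j=5] 13<22 → i++
[i=6,j=5] 14<22 → i++
[i=7,j=5] 16<22 → i++
[i=8,j=5] 24>22 → j++

i=8, j=6, emitted=[0, 8]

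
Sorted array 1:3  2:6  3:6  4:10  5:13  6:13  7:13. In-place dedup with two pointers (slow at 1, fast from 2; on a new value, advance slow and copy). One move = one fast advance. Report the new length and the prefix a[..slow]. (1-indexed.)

(s=1,f=2) a[fast]=6≠a[slow]=3 write a[2]=6 → slow++,fast++
(s=2,f=3) a[fast]=6=a[slow] dup → fast++
(s=2,f=4) a[fast]=10≠a[slow]=6 write a[3]=10 → slow++,fast++
(s=3,f=5) a[fast]=13≠a[slow]=10 write a[4]=13 → slow++,fast++
(s=4,f=6) a[fast]=13=a[slow] dup → fast++
(s=4,f=7) a[fast]=13=a[slow] dup → fast++

length 4; prefix = [3, 6, 10, 13]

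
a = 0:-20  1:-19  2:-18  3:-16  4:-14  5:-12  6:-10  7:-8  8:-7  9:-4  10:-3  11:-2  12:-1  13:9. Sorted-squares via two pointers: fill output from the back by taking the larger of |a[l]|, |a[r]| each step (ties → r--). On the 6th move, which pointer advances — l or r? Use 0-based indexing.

l

l=0 r=13: |-20|>|9| out[13]=400, l++
l=1 r=13: |-19|>|9| out[12]=361, l++
l=2 r=13: |-18|>|9| out[11]=324, l++
l=3 r=13: |-16|>|9| out[10]=256, l++
l=4 r=13: |-14|>|9| out[9]=196, l++
l=5 r=13: |-12|>|9| out[8]=144, l++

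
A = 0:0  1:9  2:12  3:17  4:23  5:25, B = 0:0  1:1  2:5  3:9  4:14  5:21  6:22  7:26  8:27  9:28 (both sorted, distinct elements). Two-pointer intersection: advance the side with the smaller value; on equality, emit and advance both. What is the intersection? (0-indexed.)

i=0 j=0: 0==0 emit, i++,j++
i=1 j=1: 9>1, j++
i=1 j=2: 9>5, j++
i=1 j=3: 9==9 emit, i++,j++
i=2 j=4: 12<14, i++
i=3 j=4: 17>14, j++
i=3 j=5: 17<21, i++
i=4 j=5: 23>21, j++
i=4 j=6: 23>22, j++
i=4 j=7: 23<26, i++
i=5 j=7: 25<26, i++

intersection = [0, 9]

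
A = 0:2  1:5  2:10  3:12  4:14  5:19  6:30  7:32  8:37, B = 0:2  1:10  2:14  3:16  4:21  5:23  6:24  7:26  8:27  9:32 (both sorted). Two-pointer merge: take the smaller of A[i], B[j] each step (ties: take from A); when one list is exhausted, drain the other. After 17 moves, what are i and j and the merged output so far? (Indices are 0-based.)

i=0 j=0: A[i]=2<=B[j]=2 take 2, i++
i=1 j=0: A[i]=5>B[j]=2 take 2, j++
i=1 j=1: A[i]=5<=B[j]=10 take 5, i++
i=2 j=1: A[i]=10<=B[j]=10 take 10, i++
i=3 j=1: A[i]=12>B[j]=10 take 10, j++
i=3 j=2: A[i]=12<=B[j]=14 take 12, i++
i=4 j=2: A[i]=14<=B[j]=14 take 14, i++
i=5 j=2: A[i]=19>B[j]=14 take 14, j++
i=5 j=3: A[i]=19>B[j]=16 take 16, j++
i=5 j=4: A[i]=19<=B[j]=21 take 19, i++
i=6 j=4: A[i]=30>B[j]=21 take 21, j++
i=6 j=5: A[i]=30>B[j]=23 take 23, j++
i=6 j=6: A[i]=30>B[j]=24 take 24, j++
i=6 j=7: A[i]=30>B[j]=26 take 26, j++
i=6 j=8: A[i]=30>B[j]=27 take 27, j++
i=6 j=9: A[i]=30<=B[j]=32 take 30, i++
i=7 j=9: A[i]=32<=B[j]=32 take 32, i++

i=8, j=9, merged so far=[2, 2, 5, 10, 10, 12, 14, 14, 16, 19, 21, 23, 24, 26, 27, 30, 32]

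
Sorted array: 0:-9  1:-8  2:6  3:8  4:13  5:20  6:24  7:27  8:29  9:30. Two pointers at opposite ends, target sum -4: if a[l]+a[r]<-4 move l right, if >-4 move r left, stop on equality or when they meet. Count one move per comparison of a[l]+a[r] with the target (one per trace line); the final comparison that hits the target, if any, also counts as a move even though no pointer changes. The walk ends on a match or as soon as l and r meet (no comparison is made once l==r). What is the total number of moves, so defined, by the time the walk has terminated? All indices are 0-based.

9 moves

[0,9] -9+30=21 >-4 → r--
[0,8] -9+29=20 >-4 → r--
[0,7] -9+27=18 >-4 → r--
[0,6] -9+24=15 >-4 → r--
[0,5] -9+20=11 >-4 → r--
[0,4] -9+13=4 >-4 → r--
[0,3] -9+8=-1 >-4 → r--
[0,2] -9+6=-3 >-4 → r--
[0,1] -9+-8=-17 <-4 → l++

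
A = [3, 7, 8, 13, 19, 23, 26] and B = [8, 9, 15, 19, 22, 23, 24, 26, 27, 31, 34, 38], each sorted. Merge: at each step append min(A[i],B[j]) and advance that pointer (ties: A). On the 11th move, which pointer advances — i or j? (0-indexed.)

i=0 j=0: A[i]=3<=B[j]=8 take 3, i++
i=1 j=0: A[i]=7<=B[j]=8 take 7, i++
i=2 j=0: A[i]=8<=B[j]=8 take 8, i++
i=3 j=0: A[i]=13>B[j]=8 take 8, j++
i=3 j=1: A[i]=13>B[j]=9 take 9, j++
i=3 j=2: A[i]=13<=B[j]=15 take 13, i++
i=4 j=2: A[i]=19>B[j]=15 take 15, j++
i=4 j=3: A[i]=19<=B[j]=19 take 19, i++
i=5 j=3: A[i]=23>B[j]=19 take 19, j++
i=5 j=4: A[i]=23>B[j]=22 take 22, j++
i=5 j=5: A[i]=23<=B[j]=23 take 23, i++

i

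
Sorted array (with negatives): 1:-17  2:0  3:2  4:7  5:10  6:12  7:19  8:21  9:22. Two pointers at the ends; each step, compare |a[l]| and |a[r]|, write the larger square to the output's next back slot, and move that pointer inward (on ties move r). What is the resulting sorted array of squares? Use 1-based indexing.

[1,9] |-17|<=|22| out[9]=484 → r--
[1,8] |-17|<=|21| out[8]=441 → r--
[1,7] |-17|<=|19| out[7]=361 → r--
[1,6] |-17|>|12| out[6]=289 → l++
[2,6] |0|<=|12| out[5]=144 → r--
[2,5] |0|<=|10| out[4]=100 → r--
[2,4] |0|<=|7| out[3]=49 → r--
[2,3] |0|<=|2| out[2]=4 → r--
[2,2] |0|<=|0| out[1]=0 → r--

[0, 4, 49, 100, 144, 289, 361, 441, 484]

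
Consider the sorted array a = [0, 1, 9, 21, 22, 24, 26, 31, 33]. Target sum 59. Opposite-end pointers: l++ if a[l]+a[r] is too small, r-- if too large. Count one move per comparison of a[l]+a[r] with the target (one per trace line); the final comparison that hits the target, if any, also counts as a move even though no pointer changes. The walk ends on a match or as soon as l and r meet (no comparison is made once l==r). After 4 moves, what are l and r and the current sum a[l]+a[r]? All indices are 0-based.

l=0 r=8: 0+33=33 <59, l++
l=1 r=8: 1+33=34 <59, l++
l=2 r=8: 9+33=42 <59, l++
l=3 r=8: 21+33=54 <59, l++

l=4, r=8, sum=55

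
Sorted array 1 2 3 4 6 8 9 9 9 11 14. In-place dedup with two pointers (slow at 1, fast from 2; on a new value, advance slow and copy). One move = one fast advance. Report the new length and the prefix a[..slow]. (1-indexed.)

length 9; prefix = [1, 2, 3, 4, 6, 8, 9, 11, 14]

slow=1 fast=2: a[fast]=2≠a[slow]=1 write a[2]=2, slow++,fast++
slow=2 fast=3: a[fast]=3≠a[slow]=2 write a[3]=3, slow++,fast++
slow=3 fast=4: a[fast]=4≠a[slow]=3 write a[4]=4, slow++,fast++
slow=4 fast=5: a[fast]=6≠a[slow]=4 write a[5]=6, slow++,fast++
slow=5 fast=6: a[fast]=8≠a[slow]=6 write a[6]=8, slow++,fast++
slow=6 fast=7: a[fast]=9≠a[slow]=8 write a[7]=9, slow++,fast++
slow=7 fast=8: a[fast]=9=a[slow] dup, fast++
slow=7 fast=9: a[fast]=9=a[slow] dup, fast++
slow=7 fast=10: a[fast]=11≠a[slow]=9 write a[8]=11, slow++,fast++
slow=8 fast=11: a[fast]=14≠a[slow]=11 write a[9]=14, slow++,fast++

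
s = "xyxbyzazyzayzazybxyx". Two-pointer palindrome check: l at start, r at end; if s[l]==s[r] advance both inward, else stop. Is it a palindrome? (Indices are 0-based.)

not a palindrome (mismatch at 9,10)

[0,19] 'x'=='x' → l++,r--
[1,18] 'y'=='y' → l++,r--
[2,17] 'x'=='x' → l++,r--
[3,16] 'b'=='b' → l++,r--
[4,15] 'y'=='y' → l++,r--
[5,14] 'z'=='z' → l++,r--
[6,13] 'a'=='a' → l++,r--
[7,12] 'z'=='z' → l++,r--
[8,11] 'y'=='y' → l++,r--
[9,10] 'z'!='a' → stop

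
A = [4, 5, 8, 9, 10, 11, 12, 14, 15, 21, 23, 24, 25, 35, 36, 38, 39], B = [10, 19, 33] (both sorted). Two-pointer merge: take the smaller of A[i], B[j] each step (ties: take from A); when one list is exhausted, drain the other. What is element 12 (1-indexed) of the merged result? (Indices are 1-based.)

[i=1,j=1] A[i]=4<=B[j]=10 take 4 → i++
[i=2,j=1] A[i]=5<=B[j]=10 take 5 → i++
[i=3,j=1] A[i]=8<=B[j]=10 take 8 → i++
[i=4,j=1] A[i]=9<=B[j]=10 take 9 → i++
[i=5,j=1] A[i]=10<=B[j]=10 take 10 → i++
[i=6,j=1] A[i]=11>B[j]=10 take 10 → j++
[i=6,j=2] A[i]=11<=B[j]=19 take 11 → i++
[i=7,j=2] A[i]=12<=B[j]=19 take 12 → i++
[i=8,j=2] A[i]=14<=B[j]=19 take 14 → i++
[i=9,j=2] A[i]=15<=B[j]=19 take 15 → i++
[i=10,j=2] A[i]=21>B[j]=19 take 19 → j++
[i=10,j=3] A[i]=21<=B[j]=33 take 21 → i++
[i=11,j=3] A[i]=23<=B[j]=33 take 23 → i++
[i=12,j=3] A[i]=24<=B[j]=33 take 24 → i++
[i=13,j=3] A[i]=25<=B[j]=33 take 25 → i++
[i=14,j=3] A[i]=35>B[j]=33 take 33 → j++
[i=14,j=4] B done, take A[i]=35 → i++
[i=15,j=4] B done, take A[i]=36 → i++
[i=16,j=4] B done, take A[i]=38 → i++
[i=17,j=4] B done, take A[i]=39 → i++

merged[12] = 21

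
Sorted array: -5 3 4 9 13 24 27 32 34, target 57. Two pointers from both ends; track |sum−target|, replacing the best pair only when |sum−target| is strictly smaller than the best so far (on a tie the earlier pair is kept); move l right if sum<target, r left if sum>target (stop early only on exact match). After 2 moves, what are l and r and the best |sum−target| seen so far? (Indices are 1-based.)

l=3, r=9, best |Δ|=20

[1,9] -5+34=29 d=28 * → l++
[2,9] 3+34=37 d=20 * → l++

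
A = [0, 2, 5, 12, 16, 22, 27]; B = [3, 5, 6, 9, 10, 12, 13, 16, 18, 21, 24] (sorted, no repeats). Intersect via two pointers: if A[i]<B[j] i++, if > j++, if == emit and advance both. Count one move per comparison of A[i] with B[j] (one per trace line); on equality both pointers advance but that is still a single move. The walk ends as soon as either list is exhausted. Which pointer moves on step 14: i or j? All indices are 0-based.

j

i=0 j=0: 0<3, i++
i=1 j=0: 2<3, i++
i=2 j=0: 5>3, j++
i=2 j=1: 5==5 emit, i++,j++
i=3 j=2: 12>6, j++
i=3 j=3: 12>9, j++
i=3 j=4: 12>10, j++
i=3 j=5: 12==12 emit, i++,j++
i=4 j=6: 16>13, j++
i=4 j=7: 16==16 emit, i++,j++
i=5 j=8: 22>18, j++
i=5 j=9: 22>21, j++
i=5 j=10: 22<24, i++
i=6 j=10: 27>24, j++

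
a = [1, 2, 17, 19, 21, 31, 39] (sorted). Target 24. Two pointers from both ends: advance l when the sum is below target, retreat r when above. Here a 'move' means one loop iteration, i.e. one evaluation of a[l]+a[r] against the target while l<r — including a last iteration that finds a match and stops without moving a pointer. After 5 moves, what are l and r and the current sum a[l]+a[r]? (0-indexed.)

l=2, r=3, sum=36

[0,6] 1+39=40 >24 → r--
[0,5] 1+31=32 >24 → r--
[0,4] 1+21=22 <24 → l++
[1,4] 2+21=23 <24 → l++
[2,4] 17+21=38 >24 → r--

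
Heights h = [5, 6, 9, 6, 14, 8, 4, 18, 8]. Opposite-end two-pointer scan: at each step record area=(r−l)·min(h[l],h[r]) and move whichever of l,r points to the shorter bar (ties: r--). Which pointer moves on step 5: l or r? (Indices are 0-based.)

[0,8] min(5,8)*8=40 best=40 * → l++
[1,8] min(6,8)*7=42 best=42 * → l++
[2,8] min(9,8)*6=48 best=48 * → r--
[2,7] min(9,18)*5=45 best=48 → l++
[3,7] min(6,18)*4=24 best=48 → l++

l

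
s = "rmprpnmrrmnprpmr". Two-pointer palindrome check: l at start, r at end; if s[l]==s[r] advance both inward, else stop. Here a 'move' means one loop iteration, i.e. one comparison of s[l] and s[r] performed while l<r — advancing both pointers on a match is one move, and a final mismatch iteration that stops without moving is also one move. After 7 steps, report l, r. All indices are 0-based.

l=7, r=8

[0,15] 'r'=='r' → l++,r--
[1,14] 'm'=='m' → l++,r--
[2,13] 'p'=='p' → l++,r--
[3,12] 'r'=='r' → l++,r--
[4,11] 'p'=='p' → l++,r--
[5,10] 'n'=='n' → l++,r--
[6,9] 'm'=='m' → l++,r--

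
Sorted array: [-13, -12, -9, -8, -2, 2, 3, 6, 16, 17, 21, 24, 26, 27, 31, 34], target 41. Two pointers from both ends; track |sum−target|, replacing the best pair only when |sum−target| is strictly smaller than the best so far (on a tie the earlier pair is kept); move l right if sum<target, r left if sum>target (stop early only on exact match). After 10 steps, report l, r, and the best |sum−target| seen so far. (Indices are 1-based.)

l=9, r=14, best |Δ|=1

[1,16] -13+34=21 d=20 * → l++
[2,16] -12+34=22 d=19 * → l++
[3,16] -9+34=25 d=16 * → l++
[4,16] -8+34=26 d=15 * → l++
[5,16] -2+34=32 d=9 * → l++
[6,16] 2+34=36 d=5 * → l++
[7,16] 3+34=37 d=4 * → l++
[8,16] 6+34=40 d=1 * → l++
[9,16] 16+34=50 d=9 → r--
[9,15] 16+31=47 d=6 → r--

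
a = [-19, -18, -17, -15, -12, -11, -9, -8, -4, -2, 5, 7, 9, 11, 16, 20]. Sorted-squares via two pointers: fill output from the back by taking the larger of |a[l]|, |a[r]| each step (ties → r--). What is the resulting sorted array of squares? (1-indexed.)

[4, 16, 25, 49, 64, 81, 81, 121, 121, 144, 225, 256, 289, 324, 361, 400]

[1,16] |-19|<=|20| out[16]=400 → r--
[1,15] |-19|>|16| out[15]=361 → l++
[2,15] |-18|>|16| out[14]=324 → l++
[3,15] |-17|>|16| out[13]=289 → l++
[4,15] |-15|<=|16| out[12]=256 → r--
[4,14] |-15|>|11| out[11]=225 → l++
[5,14] |-12|>|11| out[10]=144 → l++
[6,14] |-11|<=|11| out[9]=121 → r--
[6,13] |-11|>|9| out[8]=121 → l++
[7,13] |-9|<=|9| out[7]=81 → r--
[7,12] |-9|>|7| out[6]=81 → l++
[8,12] |-8|>|7| out[5]=64 → l++
[9,12] |-4|<=|7| out[4]=49 → r--
[9,11] |-4|<=|5| out[3]=25 → r--
[9,10] |-4|>|-2| out[2]=16 → l++
[10,10] |-2|<=|-2| out[1]=4 → r--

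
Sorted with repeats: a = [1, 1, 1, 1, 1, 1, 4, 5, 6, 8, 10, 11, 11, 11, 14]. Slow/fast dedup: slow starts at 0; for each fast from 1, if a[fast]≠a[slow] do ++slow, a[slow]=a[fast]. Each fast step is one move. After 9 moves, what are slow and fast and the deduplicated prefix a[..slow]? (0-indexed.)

(s=0,f=1) a[fast]=1=a[slow] dup → fast++
(s=0,f=2) a[fast]=1=a[slow] dup → fast++
(s=0,f=3) a[fast]=1=a[slow] dup → fast++
(s=0,f=4) a[fast]=1=a[slow] dup → fast++
(s=0,f=5) a[fast]=1=a[slow] dup → fast++
(s=0,f=6) a[fast]=4≠a[slow]=1 write a[1]=4 → slow++,fast++
(s=1,f=7) a[fast]=5≠a[slow]=4 write a[2]=5 → slow++,fast++
(s=2,f=8) a[fast]=6≠a[slow]=5 write a[3]=6 → slow++,fast++
(s=3,f=9) a[fast]=8≠a[slow]=6 write a[4]=8 → slow++,fast++

slow=4, fast=10, prefix=[1, 4, 5, 6, 8]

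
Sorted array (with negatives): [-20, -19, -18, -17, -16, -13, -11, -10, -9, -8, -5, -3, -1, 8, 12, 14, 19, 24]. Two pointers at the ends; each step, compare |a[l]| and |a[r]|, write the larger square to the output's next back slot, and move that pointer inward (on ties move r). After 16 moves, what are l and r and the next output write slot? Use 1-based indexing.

l=12, r=13, next write slot=2

l=1 r=18: |-20|<=|24| out[18]=576, r--
l=1 r=17: |-20|>|19| out[17]=400, l++
l=2 r=17: |-19|<=|19| out[16]=361, r--
l=2 r=16: |-19|>|14| out[15]=361, l++
l=3 r=16: |-18|>|14| out[14]=324, l++
l=4 r=16: |-17|>|14| out[13]=289, l++
l=5 r=16: |-16|>|14| out[12]=256, l++
l=6 r=16: |-13|<=|14| out[11]=196, r--
l=6 r=15: |-13|>|12| out[10]=169, l++
l=7 r=15: |-11|<=|12| out[9]=144, r--
l=7 r=14: |-11|>|8| out[8]=121, l++
l=8 r=14: |-10|>|8| out[7]=100, l++
l=9 r=14: |-9|>|8| out[6]=81, l++
l=10 r=14: |-8|<=|8| out[5]=64, r--
l=10 r=13: |-8|>|-1| out[4]=64, l++
l=11 r=13: |-5|>|-1| out[3]=25, l++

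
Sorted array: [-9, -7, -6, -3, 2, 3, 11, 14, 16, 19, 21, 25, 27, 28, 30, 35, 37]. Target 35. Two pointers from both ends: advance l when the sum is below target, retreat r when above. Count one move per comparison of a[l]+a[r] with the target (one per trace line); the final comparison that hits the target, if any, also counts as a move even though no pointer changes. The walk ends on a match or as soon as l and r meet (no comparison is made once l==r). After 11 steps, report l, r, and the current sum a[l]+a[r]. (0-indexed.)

l=0 r=16: -9+37=28 <35, l++
l=1 r=16: -7+37=30 <35, l++
l=2 r=16: -6+37=31 <35, l++
l=3 r=16: -3+37=34 <35, l++
l=4 r=16: 2+37=39 >35, r--
l=4 r=15: 2+35=37 >35, r--
l=4 r=14: 2+30=32 <35, l++
l=5 r=14: 3+30=33 <35, l++
l=6 r=14: 11+30=41 >35, r--
l=6 r=13: 11+28=39 >35, r--
l=6 r=12: 11+27=38 >35, r--

l=6, r=11, sum=36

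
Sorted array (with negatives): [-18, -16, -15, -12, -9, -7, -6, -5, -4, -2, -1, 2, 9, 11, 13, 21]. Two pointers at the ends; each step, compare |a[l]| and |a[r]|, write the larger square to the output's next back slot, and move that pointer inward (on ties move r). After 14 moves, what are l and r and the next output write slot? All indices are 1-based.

l=10, r=11, next write slot=2

l=1 r=16: |-18|<=|21| out[16]=441, r--
l=1 r=15: |-18|>|13| out[15]=324, l++
l=2 r=15: |-16|>|13| out[14]=256, l++
l=3 r=15: |-15|>|13| out[13]=225, l++
l=4 r=15: |-12|<=|13| out[12]=169, r--
l=4 r=14: |-12|>|11| out[11]=144, l++
l=5 r=14: |-9|<=|11| out[10]=121, r--
l=5 r=13: |-9|<=|9| out[9]=81, r--
l=5 r=12: |-9|>|2| out[8]=81, l++
l=6 r=12: |-7|>|2| out[7]=49, l++
l=7 r=12: |-6|>|2| out[6]=36, l++
l=8 r=12: |-5|>|2| out[5]=25, l++
l=9 r=12: |-4|>|2| out[4]=16, l++
l=10 r=12: |-2|<=|2| out[3]=4, r--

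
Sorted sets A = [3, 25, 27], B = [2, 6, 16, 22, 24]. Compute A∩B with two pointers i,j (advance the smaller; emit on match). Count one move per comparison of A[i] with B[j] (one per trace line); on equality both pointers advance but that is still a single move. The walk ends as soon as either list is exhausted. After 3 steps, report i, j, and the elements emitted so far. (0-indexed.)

i=1, j=2, emitted=[]

[i=0,j=0] 3>2 → j++
[i=0,j=1] 3<6 → i++
[i=1,j=1] 25>6 → j++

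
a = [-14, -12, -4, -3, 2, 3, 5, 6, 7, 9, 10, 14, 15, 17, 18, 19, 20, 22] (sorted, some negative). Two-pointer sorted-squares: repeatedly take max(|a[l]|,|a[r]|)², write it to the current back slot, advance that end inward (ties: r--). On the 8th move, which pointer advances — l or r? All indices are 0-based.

l

[0,17] |-14|<=|22| out[17]=484 → r--
[0,16] |-14|<=|20| out[16]=400 → r--
[0,15] |-14|<=|19| out[15]=361 → r--
[0,14] |-14|<=|18| out[14]=324 → r--
[0,13] |-14|<=|17| out[13]=289 → r--
[0,12] |-14|<=|15| out[12]=225 → r--
[0,11] |-14|<=|14| out[11]=196 → r--
[0,10] |-14|>|10| out[10]=196 → l++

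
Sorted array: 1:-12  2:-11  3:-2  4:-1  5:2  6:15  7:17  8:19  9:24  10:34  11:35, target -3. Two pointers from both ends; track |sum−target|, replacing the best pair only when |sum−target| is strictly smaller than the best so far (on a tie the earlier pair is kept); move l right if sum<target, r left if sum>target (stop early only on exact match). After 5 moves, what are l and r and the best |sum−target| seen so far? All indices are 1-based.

l=1 r=11: -12+35=23 d=26 *, r--
l=1 r=10: -12+34=22 d=25 *, r--
l=1 r=9: -12+24=12 d=15 *, r--
l=1 r=8: -12+19=7 d=10 *, r--
l=1 r=7: -12+17=5 d=8 *, r--

l=1, r=6, best |Δ|=8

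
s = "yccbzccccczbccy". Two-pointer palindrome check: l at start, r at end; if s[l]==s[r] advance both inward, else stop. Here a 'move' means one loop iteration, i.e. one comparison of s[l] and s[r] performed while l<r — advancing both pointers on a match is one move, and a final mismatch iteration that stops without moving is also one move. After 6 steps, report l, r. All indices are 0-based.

l=0 r=14: 'y'=='y', l++,r--
l=1 r=13: 'c'=='c', l++,r--
l=2 r=12: 'c'=='c', l++,r--
l=3 r=11: 'b'=='b', l++,r--
l=4 r=10: 'z'=='z', l++,r--
l=5 r=9: 'c'=='c', l++,r--

l=6, r=8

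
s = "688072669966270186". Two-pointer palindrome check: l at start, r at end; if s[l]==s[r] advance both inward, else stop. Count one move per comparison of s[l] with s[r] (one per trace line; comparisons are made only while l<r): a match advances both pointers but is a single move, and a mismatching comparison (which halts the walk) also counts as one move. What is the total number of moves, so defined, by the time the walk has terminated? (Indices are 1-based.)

[1,18] '6'=='6' → l++,r--
[2,17] '8'=='8' → l++,r--
[3,16] '8'!='1' → stop

3 moves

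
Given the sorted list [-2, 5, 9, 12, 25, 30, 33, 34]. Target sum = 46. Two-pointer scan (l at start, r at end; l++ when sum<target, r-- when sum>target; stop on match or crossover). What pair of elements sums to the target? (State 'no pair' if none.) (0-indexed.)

[0,7] -2+34=32 <46 → l++
[1,7] 5+34=39 <46 → l++
[2,7] 9+34=43 <46 → l++
[3,7] 12+34=46 → found

(12, 34)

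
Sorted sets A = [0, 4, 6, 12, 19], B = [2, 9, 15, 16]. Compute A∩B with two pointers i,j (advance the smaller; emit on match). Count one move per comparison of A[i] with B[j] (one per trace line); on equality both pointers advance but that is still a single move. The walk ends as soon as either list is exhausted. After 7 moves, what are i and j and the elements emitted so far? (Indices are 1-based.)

i=5, j=4, emitted=[]

i=1 j=1: 0<2, i++
i=2 j=1: 4>2, j++
i=2 j=2: 4<9, i++
i=3 j=2: 6<9, i++
i=4 j=2: 12>9, j++
i=4 j=3: 12<15, i++
i=5 j=3: 19>15, j++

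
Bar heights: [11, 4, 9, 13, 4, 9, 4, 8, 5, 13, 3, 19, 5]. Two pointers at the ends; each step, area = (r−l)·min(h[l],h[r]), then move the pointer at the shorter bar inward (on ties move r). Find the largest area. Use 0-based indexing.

[0,12] min(11,5)*12=60 best=60 * → r--
[0,11] min(11,19)*11=121 best=121 * → l++
[1,11] min(4,19)*10=40 best=121 → l++
[2,11] min(9,19)*9=81 best=121 → l++
[3,11] min(13,19)*8=104 best=121 → l++
[4,11] min(4,19)*7=28 best=121 → l++
[5,11] min(9,19)*6=54 best=121 → l++
[6,11] min(4,19)*5=20 best=121 → l++
[7,11] min(8,19)*4=32 best=121 → l++
[8,11] min(5,19)*3=15 best=121 → l++
[9,11] min(13,19)*2=26 best=121 → l++
[10,11] min(3,19)*1=3 best=121 → l++

max area = 121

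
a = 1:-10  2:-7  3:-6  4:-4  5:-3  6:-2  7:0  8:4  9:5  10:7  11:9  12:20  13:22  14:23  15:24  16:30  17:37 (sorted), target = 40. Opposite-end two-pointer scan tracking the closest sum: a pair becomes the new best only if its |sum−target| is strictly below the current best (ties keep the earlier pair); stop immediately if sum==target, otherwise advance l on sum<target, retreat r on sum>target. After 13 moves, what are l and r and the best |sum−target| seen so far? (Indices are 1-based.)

[1,17] -10+37=27 d=13 * → l++
[2,17] -7+37=30 d=10 * → l++
[3,17] -6+37=31 d=9 * → l++
[4,17] -4+37=33 d=7 * → l++
[5,17] -3+37=34 d=6 * → l++
[6,17] -2+37=35 d=5 * → l++
[7,17] 0+37=37 d=3 * → l++
[8,17] 4+37=41 d=1 * → r--
[8,16] 4+30=34 d=6 → l++
[9,16] 5+30=35 d=5 → l++
[10,16] 7+30=37 d=3 → l++
[11,16] 9+30=39 d=1 → l++
[12,16] 20+30=50 d=10 → r--

l=12, r=15, best |Δ|=1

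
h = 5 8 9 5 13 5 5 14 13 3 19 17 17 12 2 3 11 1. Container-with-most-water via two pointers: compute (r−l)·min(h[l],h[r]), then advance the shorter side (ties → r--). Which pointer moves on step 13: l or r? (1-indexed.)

l

[1,18] min(5,1)*17=17 best=17 * → r--
[1,17] min(5,11)*16=80 best=80 * → l++
[2,17] min(8,11)*15=120 best=120 * → l++
[3,17] min(9,11)*14=126 best=126 * → l++
[4,17] min(5,11)*13=65 best=126 → l++
[5,17] min(13,11)*12=132 best=132 * → r--
[5,16] min(13,3)*11=33 best=132 → r--
[5,15] min(13,2)*10=20 best=132 → r--
[5,14] min(13,12)*9=108 best=132 → r--
[5,13] min(13,17)*8=104 best=132 → l++
[6,13] min(5,17)*7=35 best=132 → l++
[7,13] min(5,17)*6=30 best=132 → l++
[8,13] min(14,17)*5=70 best=132 → l++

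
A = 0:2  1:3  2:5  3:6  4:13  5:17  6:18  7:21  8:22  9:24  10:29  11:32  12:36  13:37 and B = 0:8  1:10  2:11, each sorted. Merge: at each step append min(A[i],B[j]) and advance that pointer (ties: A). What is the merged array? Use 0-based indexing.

[2, 3, 5, 6, 8, 10, 11, 13, 17, 18, 21, 22, 24, 29, 32, 36, 37]

[i=0,j=0] A[i]=2<=B[j]=8 take 2 → i++
[i=1,j=0] A[i]=3<=B[j]=8 take 3 → i++
[i=2,j=0] A[i]=5<=B[j]=8 take 5 → i++
[i=3,j=0] A[i]=6<=B[j]=8 take 6 → i++
[i=4,j=0] A[i]=13>B[j]=8 take 8 → j++
[i=4,j=1] A[i]=13>B[j]=10 take 10 → j++
[i=4,j=2] A[i]=13>B[j]=11 take 11 → j++
[i=4,j=3] B done, take A[i]=13 → i++
[i=5,j=3] B done, take A[i]=17 → i++
[i=6,j=3] B done, take A[i]=18 → i++
[i=7,j=3] B done, take A[i]=21 → i++
[i=8,j=3] B done, take A[i]=22 → i++
[i=9,j=3] B done, take A[i]=24 → i++
[i=10,j=3] B done, take A[i]=29 → i++
[i=11,j=3] B done, take A[i]=32 → i++
[i=12,j=3] B done, take A[i]=36 → i++
[i=13,j=3] B done, take A[i]=37 → i++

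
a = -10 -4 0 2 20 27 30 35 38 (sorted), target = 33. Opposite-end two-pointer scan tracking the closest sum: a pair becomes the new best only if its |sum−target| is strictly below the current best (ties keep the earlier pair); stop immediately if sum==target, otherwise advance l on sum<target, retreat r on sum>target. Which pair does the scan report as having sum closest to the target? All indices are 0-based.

l=0 r=8: -10+38=28 d=5 *, l++
l=1 r=8: -4+38=34 d=1 *, r--
l=1 r=7: -4+35=31 d=2, l++
l=2 r=7: 0+35=35 d=2, r--
l=2 r=6: 0+30=30 d=3, l++
l=3 r=6: 2+30=32 d=1, l++
l=4 r=6: 20+30=50 d=17, r--
l=4 r=5: 20+27=47 d=14, r--

pair (-4, 38) with sum 34 (|Δ|=1)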